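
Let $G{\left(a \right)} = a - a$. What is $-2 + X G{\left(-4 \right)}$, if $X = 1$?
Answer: $-2$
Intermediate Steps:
$G{\left(a \right)} = 0$
$-2 + X G{\left(-4 \right)} = -2 + 1 \cdot 0 = -2 + 0 = -2$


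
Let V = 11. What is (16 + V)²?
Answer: 729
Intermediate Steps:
(16 + V)² = (16 + 11)² = 27² = 729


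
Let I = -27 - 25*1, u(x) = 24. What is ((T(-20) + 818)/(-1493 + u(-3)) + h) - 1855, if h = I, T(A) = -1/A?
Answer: -56044021/29380 ≈ -1907.6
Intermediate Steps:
I = -52 (I = -27 - 25 = -52)
h = -52
((T(-20) + 818)/(-1493 + u(-3)) + h) - 1855 = ((-1/(-20) + 818)/(-1493 + 24) - 52) - 1855 = ((-1*(-1/20) + 818)/(-1469) - 52) - 1855 = ((1/20 + 818)*(-1/1469) - 52) - 1855 = ((16361/20)*(-1/1469) - 52) - 1855 = (-16361/29380 - 52) - 1855 = -1544121/29380 - 1855 = -56044021/29380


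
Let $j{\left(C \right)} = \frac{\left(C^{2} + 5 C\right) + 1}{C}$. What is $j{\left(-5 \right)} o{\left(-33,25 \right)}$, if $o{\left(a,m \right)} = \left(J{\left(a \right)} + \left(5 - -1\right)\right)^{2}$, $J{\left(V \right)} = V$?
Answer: $- \frac{729}{5} \approx -145.8$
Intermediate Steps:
$o{\left(a,m \right)} = \left(6 + a\right)^{2}$ ($o{\left(a,m \right)} = \left(a + \left(5 - -1\right)\right)^{2} = \left(a + \left(5 + 1\right)\right)^{2} = \left(a + 6\right)^{2} = \left(6 + a\right)^{2}$)
$j{\left(C \right)} = \frac{1 + C^{2} + 5 C}{C}$
$j{\left(-5 \right)} o{\left(-33,25 \right)} = \left(5 - 5 + \frac{1}{-5}\right) \left(6 - 33\right)^{2} = \left(5 - 5 - \frac{1}{5}\right) \left(-27\right)^{2} = \left(- \frac{1}{5}\right) 729 = - \frac{729}{5}$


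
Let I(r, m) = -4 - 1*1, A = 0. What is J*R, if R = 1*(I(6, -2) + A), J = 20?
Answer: -100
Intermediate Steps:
I(r, m) = -5 (I(r, m) = -4 - 1 = -5)
R = -5 (R = 1*(-5 + 0) = 1*(-5) = -5)
J*R = 20*(-5) = -100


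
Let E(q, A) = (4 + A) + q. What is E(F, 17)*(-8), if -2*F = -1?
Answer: -172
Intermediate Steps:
F = ½ (F = -½*(-1) = ½ ≈ 0.50000)
E(q, A) = 4 + A + q
E(F, 17)*(-8) = (4 + 17 + ½)*(-8) = (43/2)*(-8) = -172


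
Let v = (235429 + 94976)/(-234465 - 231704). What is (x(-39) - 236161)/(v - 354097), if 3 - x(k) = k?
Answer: 110071358111/165069374798 ≈ 0.66682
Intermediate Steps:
v = -330405/466169 (v = 330405/(-466169) = 330405*(-1/466169) = -330405/466169 ≈ -0.70877)
x(k) = 3 - k
(x(-39) - 236161)/(v - 354097) = ((3 - 1*(-39)) - 236161)/(-330405/466169 - 354097) = ((3 + 39) - 236161)/(-165069374798/466169) = (42 - 236161)*(-466169/165069374798) = -236119*(-466169/165069374798) = 110071358111/165069374798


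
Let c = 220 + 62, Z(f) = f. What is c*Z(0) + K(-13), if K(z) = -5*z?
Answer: 65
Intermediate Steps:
c = 282
c*Z(0) + K(-13) = 282*0 - 5*(-13) = 0 + 65 = 65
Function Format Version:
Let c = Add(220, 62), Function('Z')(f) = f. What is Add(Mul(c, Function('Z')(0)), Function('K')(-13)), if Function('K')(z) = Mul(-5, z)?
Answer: 65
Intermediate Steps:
c = 282
Add(Mul(c, Function('Z')(0)), Function('K')(-13)) = Add(Mul(282, 0), Mul(-5, -13)) = Add(0, 65) = 65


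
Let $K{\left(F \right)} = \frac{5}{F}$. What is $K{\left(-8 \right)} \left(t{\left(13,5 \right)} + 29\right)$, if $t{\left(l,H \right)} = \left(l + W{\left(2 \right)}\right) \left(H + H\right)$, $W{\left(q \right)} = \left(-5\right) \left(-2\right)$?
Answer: $- \frac{1295}{8} \approx -161.88$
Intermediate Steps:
$W{\left(q \right)} = 10$
$t{\left(l,H \right)} = 2 H \left(10 + l\right)$ ($t{\left(l,H \right)} = \left(l + 10\right) \left(H + H\right) = \left(10 + l\right) 2 H = 2 H \left(10 + l\right)$)
$K{\left(-8 \right)} \left(t{\left(13,5 \right)} + 29\right) = \frac{5}{-8} \left(2 \cdot 5 \left(10 + 13\right) + 29\right) = 5 \left(- \frac{1}{8}\right) \left(2 \cdot 5 \cdot 23 + 29\right) = - \frac{5 \left(230 + 29\right)}{8} = \left(- \frac{5}{8}\right) 259 = - \frac{1295}{8}$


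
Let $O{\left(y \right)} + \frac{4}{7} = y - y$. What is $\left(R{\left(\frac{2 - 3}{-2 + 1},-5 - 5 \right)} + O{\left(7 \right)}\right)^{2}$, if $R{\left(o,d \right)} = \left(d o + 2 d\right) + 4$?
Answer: $\frac{34596}{49} \approx 706.04$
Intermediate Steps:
$O{\left(y \right)} = - \frac{4}{7}$ ($O{\left(y \right)} = - \frac{4}{7} + \left(y - y\right) = - \frac{4}{7} + 0 = - \frac{4}{7}$)
$R{\left(o,d \right)} = 4 + 2 d + d o$ ($R{\left(o,d \right)} = \left(2 d + d o\right) + 4 = 4 + 2 d + d o$)
$\left(R{\left(\frac{2 - 3}{-2 + 1},-5 - 5 \right)} + O{\left(7 \right)}\right)^{2} = \left(\left(4 + 2 \left(-5 - 5\right) + \left(-5 - 5\right) \frac{2 - 3}{-2 + 1}\right) - \frac{4}{7}\right)^{2} = \left(\left(4 + 2 \left(-5 - 5\right) + \left(-5 - 5\right) \left(- \frac{1}{-1}\right)\right) - \frac{4}{7}\right)^{2} = \left(\left(4 + 2 \left(-10\right) - 10 \left(\left(-1\right) \left(-1\right)\right)\right) - \frac{4}{7}\right)^{2} = \left(\left(4 - 20 - 10\right) - \frac{4}{7}\right)^{2} = \left(-26 - \frac{4}{7}\right)^{2} = \left(- \frac{186}{7}\right)^{2} = \frac{34596}{49}$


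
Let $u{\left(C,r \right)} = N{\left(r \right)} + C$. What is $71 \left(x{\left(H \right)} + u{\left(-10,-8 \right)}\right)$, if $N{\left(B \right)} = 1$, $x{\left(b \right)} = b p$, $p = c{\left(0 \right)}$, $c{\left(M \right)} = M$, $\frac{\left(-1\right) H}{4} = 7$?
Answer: $-639$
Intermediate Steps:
$H = -28$ ($H = \left(-4\right) 7 = -28$)
$p = 0$
$x{\left(b \right)} = 0$ ($x{\left(b \right)} = b 0 = 0$)
$u{\left(C,r \right)} = 1 + C$
$71 \left(x{\left(H \right)} + u{\left(-10,-8 \right)}\right) = 71 \left(0 + \left(1 - 10\right)\right) = 71 \left(0 - 9\right) = 71 \left(-9\right) = -639$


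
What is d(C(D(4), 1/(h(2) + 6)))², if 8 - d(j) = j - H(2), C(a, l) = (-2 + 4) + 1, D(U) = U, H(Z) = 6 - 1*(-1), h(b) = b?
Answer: 144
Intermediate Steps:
H(Z) = 7 (H(Z) = 6 + 1 = 7)
C(a, l) = 3 (C(a, l) = 2 + 1 = 3)
d(j) = 15 - j (d(j) = 8 - (j - 1*7) = 8 - (j - 7) = 8 - (-7 + j) = 8 + (7 - j) = 15 - j)
d(C(D(4), 1/(h(2) + 6)))² = (15 - 1*3)² = (15 - 3)² = 12² = 144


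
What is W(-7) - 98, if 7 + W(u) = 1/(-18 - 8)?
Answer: -2731/26 ≈ -105.04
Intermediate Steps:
W(u) = -183/26 (W(u) = -7 + 1/(-18 - 8) = -7 + 1/(-26) = -7 - 1/26 = -183/26)
W(-7) - 98 = -183/26 - 98 = -2731/26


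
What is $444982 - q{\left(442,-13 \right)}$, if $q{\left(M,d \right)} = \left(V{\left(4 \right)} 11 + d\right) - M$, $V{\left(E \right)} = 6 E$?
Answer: $445173$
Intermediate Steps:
$q{\left(M,d \right)} = 264 + d - M$ ($q{\left(M,d \right)} = \left(6 \cdot 4 \cdot 11 + d\right) - M = \left(24 \cdot 11 + d\right) - M = \left(264 + d\right) - M = 264 + d - M$)
$444982 - q{\left(442,-13 \right)} = 444982 - \left(264 - 13 - 442\right) = 444982 - -191 = 444982 + 191 = 445173$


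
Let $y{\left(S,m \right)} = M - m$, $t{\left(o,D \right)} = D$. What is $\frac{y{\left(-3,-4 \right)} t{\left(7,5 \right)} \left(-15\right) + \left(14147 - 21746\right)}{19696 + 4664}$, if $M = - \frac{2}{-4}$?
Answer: $- \frac{5291}{16240} \approx -0.3258$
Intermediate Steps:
$M = \frac{1}{2}$ ($M = \left(-2\right) \left(- \frac{1}{4}\right) = \frac{1}{2} \approx 0.5$)
$y{\left(S,m \right)} = \frac{1}{2} - m$
$\frac{y{\left(-3,-4 \right)} t{\left(7,5 \right)} \left(-15\right) + \left(14147 - 21746\right)}{19696 + 4664} = \frac{\left(\frac{1}{2} - -4\right) 5 \left(-15\right) + \left(14147 - 21746\right)}{19696 + 4664} = \frac{\left(\frac{1}{2} + 4\right) 5 \left(-15\right) - 7599}{24360} = \left(\frac{9}{2} \cdot 5 \left(-15\right) - 7599\right) \frac{1}{24360} = \left(\frac{45}{2} \left(-15\right) - 7599\right) \frac{1}{24360} = \left(- \frac{675}{2} - 7599\right) \frac{1}{24360} = \left(- \frac{15873}{2}\right) \frac{1}{24360} = - \frac{5291}{16240}$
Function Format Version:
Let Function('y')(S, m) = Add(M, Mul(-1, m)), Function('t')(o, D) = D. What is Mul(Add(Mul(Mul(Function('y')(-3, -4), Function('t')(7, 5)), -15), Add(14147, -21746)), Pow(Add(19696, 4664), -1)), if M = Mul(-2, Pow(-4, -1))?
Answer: Rational(-5291, 16240) ≈ -0.32580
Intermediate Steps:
M = Rational(1, 2) (M = Mul(-2, Rational(-1, 4)) = Rational(1, 2) ≈ 0.50000)
Function('y')(S, m) = Add(Rational(1, 2), Mul(-1, m))
Mul(Add(Mul(Mul(Function('y')(-3, -4), Function('t')(7, 5)), -15), Add(14147, -21746)), Pow(Add(19696, 4664), -1)) = Mul(Add(Mul(Mul(Add(Rational(1, 2), Mul(-1, -4)), 5), -15), Add(14147, -21746)), Pow(Add(19696, 4664), -1)) = Mul(Add(Mul(Mul(Add(Rational(1, 2), 4), 5), -15), -7599), Pow(24360, -1)) = Mul(Add(Mul(Mul(Rational(9, 2), 5), -15), -7599), Rational(1, 24360)) = Mul(Add(Mul(Rational(45, 2), -15), -7599), Rational(1, 24360)) = Mul(Add(Rational(-675, 2), -7599), Rational(1, 24360)) = Mul(Rational(-15873, 2), Rational(1, 24360)) = Rational(-5291, 16240)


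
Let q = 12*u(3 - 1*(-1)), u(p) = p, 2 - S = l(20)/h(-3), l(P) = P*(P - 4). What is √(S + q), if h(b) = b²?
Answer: √130/3 ≈ 3.8006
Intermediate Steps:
l(P) = P*(-4 + P)
S = -302/9 (S = 2 - 20*(-4 + 20)/((-3)²) = 2 - 20*16/9 = 2 - 320/9 = -302/9 ≈ -33.556)
q = 48 (q = 12*(3 - 1*(-1)) = 12*(3 + 1) = 12*4 = 48)
√(S + q) = √(-302/9 + 48) = √(130/9) = √130/3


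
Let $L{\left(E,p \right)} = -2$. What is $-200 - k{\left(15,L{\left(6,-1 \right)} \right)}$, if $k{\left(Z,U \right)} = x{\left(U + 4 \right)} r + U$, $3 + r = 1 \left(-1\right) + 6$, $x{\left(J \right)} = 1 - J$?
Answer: $-196$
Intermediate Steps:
$r = 2$ ($r = -3 + \left(1 \left(-1\right) + 6\right) = -3 + \left(-1 + 6\right) = -3 + 5 = 2$)
$k{\left(Z,U \right)} = -6 - U$ ($k{\left(Z,U \right)} = \left(1 - \left(U + 4\right)\right) 2 + U = \left(1 - \left(4 + U\right)\right) 2 + U = \left(-3 - U\right) 2 + U = \left(-6 - 2 U\right) + U = -6 - U$)
$-200 - k{\left(15,L{\left(6,-1 \right)} \right)} = -200 - \left(-6 - -2\right) = -200 - \left(-6 + 2\right) = -200 - -4 = -200 + 4 = -196$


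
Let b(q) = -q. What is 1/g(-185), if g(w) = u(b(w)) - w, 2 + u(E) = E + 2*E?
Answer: 1/738 ≈ 0.0013550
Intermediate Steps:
u(E) = -2 + 3*E (u(E) = -2 + (E + 2*E) = -2 + 3*E)
g(w) = -2 - 4*w (g(w) = (-2 + 3*(-w)) - w = (-2 - 3*w) - w = -2 - 4*w)
1/g(-185) = 1/(-2 - 4*(-185)) = 1/(-2 + 740) = 1/738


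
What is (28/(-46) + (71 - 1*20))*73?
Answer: 84607/23 ≈ 3678.6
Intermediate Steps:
(28/(-46) + (71 - 1*20))*73 = (28*(-1/46) + (71 - 20))*73 = (-14/23 + 51)*73 = (1159/23)*73 = 84607/23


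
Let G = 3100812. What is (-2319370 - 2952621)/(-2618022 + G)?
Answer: -5271991/482790 ≈ -10.920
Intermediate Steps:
(-2319370 - 2952621)/(-2618022 + G) = (-2319370 - 2952621)/(-2618022 + 3100812) = -5271991/482790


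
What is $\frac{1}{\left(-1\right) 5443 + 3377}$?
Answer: $- \frac{1}{2066} \approx -0.00048403$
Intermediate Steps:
$\frac{1}{\left(-1\right) 5443 + 3377} = \frac{1}{-5443 + 3377} = \frac{1}{-2066} = - \frac{1}{2066}$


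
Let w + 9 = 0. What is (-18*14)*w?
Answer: 2268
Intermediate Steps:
w = -9 (w = -9 + 0 = -9)
(-18*14)*w = -18*14*(-9) = -252*(-9) = 2268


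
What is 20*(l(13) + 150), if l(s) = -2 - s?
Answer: 2700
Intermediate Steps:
20*(l(13) + 150) = 20*((-2 - 1*13) + 150) = 20*((-2 - 13) + 150) = 20*(-15 + 150) = 20*135 = 2700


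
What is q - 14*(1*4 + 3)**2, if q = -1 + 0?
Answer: -687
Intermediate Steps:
q = -1
q - 14*(1*4 + 3)**2 = -1 - 14*(1*4 + 3)**2 = -1 - 14*(4 + 3)**2 = -1 - 14*7**2 = -1 - 14*49 = -1 - 686 = -687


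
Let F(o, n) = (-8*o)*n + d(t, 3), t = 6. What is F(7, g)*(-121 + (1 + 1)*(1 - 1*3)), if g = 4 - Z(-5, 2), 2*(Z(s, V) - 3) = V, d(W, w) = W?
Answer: -750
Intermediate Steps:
Z(s, V) = 3 + V/2
g = 0 (g = 4 - (3 + (1/2)*2) = 4 - (3 + 1) = 4 - 1*4 = 4 - 4 = 0)
F(o, n) = 6 - 8*n*o (F(o, n) = (-8*o)*n + 6 = -8*n*o + 6 = 6 - 8*n*o)
F(7, g)*(-121 + (1 + 1)*(1 - 1*3)) = (6 - 8*0*7)*(-121 + (1 + 1)*(1 - 1*3)) = (6 + 0)*(-121 + 2*(1 - 3)) = 6*(-121 + 2*(-2)) = 6*(-121 - 4) = 6*(-125) = -750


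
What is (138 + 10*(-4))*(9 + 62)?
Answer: 6958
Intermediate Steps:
(138 + 10*(-4))*(9 + 62) = (138 - 40)*71 = 98*71 = 6958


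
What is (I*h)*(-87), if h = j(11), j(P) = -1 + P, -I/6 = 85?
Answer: 443700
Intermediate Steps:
I = -510 (I = -6*85 = -510)
h = 10 (h = -1 + 11 = 10)
(I*h)*(-87) = -510*10*(-87) = -5100*(-87) = 443700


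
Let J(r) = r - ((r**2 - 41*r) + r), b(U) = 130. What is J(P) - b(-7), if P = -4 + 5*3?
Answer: 200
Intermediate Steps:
P = 11 (P = -4 + 15 = 11)
J(r) = -r**2 + 41*r (J(r) = r - (r**2 - 40*r) = r + (-r**2 + 40*r) = -r**2 + 41*r)
J(P) - b(-7) = 11*(41 - 1*11) - 1*130 = 11*(41 - 11) - 130 = 11*30 - 130 = 330 - 130 = 200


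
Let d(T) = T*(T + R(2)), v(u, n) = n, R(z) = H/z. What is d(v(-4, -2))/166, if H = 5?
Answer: -1/166 ≈ -0.0060241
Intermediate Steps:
R(z) = 5/z
d(T) = T*(5/2 + T) (d(T) = T*(T + 5/2) = T*(5/2 + T))
d(v(-4, -2))/166 = ((½)*(-2)*(5 + 2*(-2)))/166 = ((½)*(-2)*(5 - 4))*(1/166) = ((½)*(-2)*1)*(1/166) = -1*1/166 = -1/166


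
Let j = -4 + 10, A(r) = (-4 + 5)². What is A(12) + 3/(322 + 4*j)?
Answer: 349/346 ≈ 1.0087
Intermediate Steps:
A(r) = 1 (A(r) = 1² = 1)
j = 6
A(12) + 3/(322 + 4*j) = 1 + 3/(322 + 4*6) = 1 + 3/(322 + 24) = 1 + 3/346 = 349/346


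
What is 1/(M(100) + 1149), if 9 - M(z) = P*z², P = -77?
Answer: 1/771158 ≈ 1.2968e-6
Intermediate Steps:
M(z) = 9 + 77*z² (M(z) = 9 - (-77)*z² = 9 + 77*z²)
1/(M(100) + 1149) = 1/((9 + 77*100²) + 1149) = 1/((9 + 77*10000) + 1149) = 1/((9 + 770000) + 1149) = 1/(770009 + 1149) = 1/771158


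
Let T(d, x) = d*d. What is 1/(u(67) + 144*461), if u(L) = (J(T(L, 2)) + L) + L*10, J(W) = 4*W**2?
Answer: 1/80671605 ≈ 1.2396e-8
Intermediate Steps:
T(d, x) = d**2
u(L) = 4*L**4 + 11*L (u(L) = (4*(L**2)**2 + L) + L*10 = (4*L**4 + L) + 10*L = (L + 4*L**4) + 10*L = 4*L**4 + 11*L)
1/(u(67) + 144*461) = 1/(67*(11 + 4*67**3) + 144*461) = 1/(67*(11 + 4*300763) + 66384) = 1/(67*(11 + 1203052) + 66384) = 1/(67*1203063 + 66384) = 1/(80605221 + 66384) = 1/80671605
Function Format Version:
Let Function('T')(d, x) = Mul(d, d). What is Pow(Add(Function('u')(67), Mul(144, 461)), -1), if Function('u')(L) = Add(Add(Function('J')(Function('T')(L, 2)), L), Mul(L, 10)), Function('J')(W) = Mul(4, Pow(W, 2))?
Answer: Rational(1, 80671605) ≈ 1.2396e-8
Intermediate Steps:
Function('T')(d, x) = Pow(d, 2)
Function('u')(L) = Add(Mul(4, Pow(L, 4)), Mul(11, L)) (Function('u')(L) = Add(Add(Mul(4, Pow(Pow(L, 2), 2)), L), Mul(L, 10)) = Add(Add(Mul(4, Pow(L, 4)), L), Mul(10, L)) = Add(Add(L, Mul(4, Pow(L, 4))), Mul(10, L)) = Add(Mul(4, Pow(L, 4)), Mul(11, L)))
Pow(Add(Function('u')(67), Mul(144, 461)), -1) = Pow(Add(Mul(67, Add(11, Mul(4, Pow(67, 3)))), Mul(144, 461)), -1) = Pow(Add(Mul(67, Add(11, Mul(4, 300763))), 66384), -1) = Pow(Add(Mul(67, Add(11, 1203052)), 66384), -1) = Pow(Add(Mul(67, 1203063), 66384), -1) = Pow(Add(80605221, 66384), -1) = Pow(80671605, -1) = Rational(1, 80671605)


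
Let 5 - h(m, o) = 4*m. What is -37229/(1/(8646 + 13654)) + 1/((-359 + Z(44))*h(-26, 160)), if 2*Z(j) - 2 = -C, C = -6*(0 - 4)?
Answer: -33482236211001/40330 ≈ -8.3021e+8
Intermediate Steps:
C = 24 (C = -6*(-4) = 24)
h(m, o) = 5 - 4*m
Z(j) = -11 (Z(j) = 1 + (-1*24)/2 = 1 + (1/2)*(-24) = 1 - 12 = -11)
-37229/(1/(8646 + 13654)) + 1/((-359 + Z(44))*h(-26, 160)) = -37229/(1/(8646 + 13654)) + 1/((-359 - 11)*(5 - 4*(-26))) = -37229/(1/22300) + 1/((-370)*(5 + 104)) = -37229/1/22300 - 1/370/109 = -37229*22300 - 1/370*1/109 = -830206700 - 1/40330 = -33482236211001/40330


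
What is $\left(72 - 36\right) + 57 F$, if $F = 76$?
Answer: $4368$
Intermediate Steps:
$\left(72 - 36\right) + 57 F = \left(72 - 36\right) + 57 \cdot 76 = 36 + 4332 = 4368$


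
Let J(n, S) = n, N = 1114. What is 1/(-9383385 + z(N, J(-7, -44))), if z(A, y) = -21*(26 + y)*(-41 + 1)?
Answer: -1/9367425 ≈ -1.0675e-7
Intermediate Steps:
z(A, y) = 21840 + 840*y (z(A, y) = -21*(26 + y)*(-40) = -21*(-1040 - 40*y) = 21840 + 840*y)
1/(-9383385 + z(N, J(-7, -44))) = 1/(-9383385 + (21840 + 840*(-7))) = 1/(-9383385 + (21840 - 5880)) = 1/(-9383385 + 15960) = 1/(-9367425) = -1/9367425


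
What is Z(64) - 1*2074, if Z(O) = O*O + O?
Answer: 2086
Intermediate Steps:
Z(O) = O + O**2 (Z(O) = O**2 + O = O + O**2)
Z(64) - 1*2074 = 64*(1 + 64) - 1*2074 = 64*65 - 2074 = 4160 - 2074 = 2086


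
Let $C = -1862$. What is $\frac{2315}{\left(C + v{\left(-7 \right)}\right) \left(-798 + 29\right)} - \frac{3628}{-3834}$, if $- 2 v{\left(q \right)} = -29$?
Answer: $\frac{1032655016}{1089413847} \approx 0.9479$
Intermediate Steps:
$v{\left(q \right)} = \frac{29}{2}$ ($v{\left(q \right)} = \left(- \frac{1}{2}\right) \left(-29\right) = \frac{29}{2}$)
$\frac{2315}{\left(C + v{\left(-7 \right)}\right) \left(-798 + 29\right)} - \frac{3628}{-3834} = \frac{2315}{\left(-1862 + \frac{29}{2}\right) \left(-798 + 29\right)} - \frac{3628}{-3834} = \frac{2315}{\left(- \frac{3695}{2}\right) \left(-769\right)} - - \frac{1814}{1917} = \frac{2315}{\frac{2841455}{2}} + \frac{1814}{1917} = 2315 \cdot \frac{2}{2841455} + \frac{1814}{1917} = \frac{926}{568291} + \frac{1814}{1917} = \frac{1032655016}{1089413847}$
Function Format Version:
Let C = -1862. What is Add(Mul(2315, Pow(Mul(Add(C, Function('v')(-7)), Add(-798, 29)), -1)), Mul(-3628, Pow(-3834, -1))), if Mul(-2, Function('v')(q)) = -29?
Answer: Rational(1032655016, 1089413847) ≈ 0.94790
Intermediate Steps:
Function('v')(q) = Rational(29, 2) (Function('v')(q) = Mul(Rational(-1, 2), -29) = Rational(29, 2))
Add(Mul(2315, Pow(Mul(Add(C, Function('v')(-7)), Add(-798, 29)), -1)), Mul(-3628, Pow(-3834, -1))) = Add(Mul(2315, Pow(Mul(Add(-1862, Rational(29, 2)), Add(-798, 29)), -1)), Mul(-3628, Pow(-3834, -1))) = Add(Mul(2315, Pow(Mul(Rational(-3695, 2), -769), -1)), Mul(-3628, Rational(-1, 3834))) = Add(Mul(2315, Pow(Rational(2841455, 2), -1)), Rational(1814, 1917)) = Add(Mul(2315, Rational(2, 2841455)), Rational(1814, 1917)) = Add(Rational(926, 568291), Rational(1814, 1917)) = Rational(1032655016, 1089413847)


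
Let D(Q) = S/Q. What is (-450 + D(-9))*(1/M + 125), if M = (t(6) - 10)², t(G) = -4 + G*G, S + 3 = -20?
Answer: -81212509/1452 ≈ -55932.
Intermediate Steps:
S = -23 (S = -3 - 20 = -23)
t(G) = -4 + G²
D(Q) = -23/Q
M = 484 (M = ((-4 + 6²) - 10)² = ((-4 + 36) - 10)² = (32 - 10)² = 22² = 484)
(-450 + D(-9))*(1/M + 125) = (-450 - 23/(-9))*(1/484 + 125) = (-450 - 23*(-⅑))*(1/484 + 125) = (-450 + 23/9)*(60501/484) = -4027/9*60501/484 = -81212509/1452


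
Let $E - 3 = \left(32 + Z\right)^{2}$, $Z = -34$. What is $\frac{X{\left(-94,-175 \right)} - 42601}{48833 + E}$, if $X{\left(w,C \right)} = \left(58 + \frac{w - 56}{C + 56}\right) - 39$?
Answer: $- \frac{422259}{484330} \approx -0.87184$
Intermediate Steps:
$X{\left(w,C \right)} = 19 + \frac{-56 + w}{56 + C}$ ($X{\left(w,C \right)} = \left(58 + \frac{-56 + w}{56 + C}\right) - 39 = 19 + \frac{-56 + w}{56 + C}$)
$E = 7$ ($E = 3 + \left(32 - 34\right)^{2} = 3 + \left(-2\right)^{2} = 3 + 4 = 7$)
$\frac{X{\left(-94,-175 \right)} - 42601}{48833 + E} = \frac{\frac{1008 - 94 + 19 \left(-175\right)}{56 - 175} - 42601}{48833 + 7} = \frac{\frac{1008 - 94 - 3325}{-119} - 42601}{48840} = \left(\left(- \frac{1}{119}\right) \left(-2411\right) - 42601\right) \frac{1}{48840} = \left(\frac{2411}{119} - 42601\right) \frac{1}{48840} = \left(- \frac{5067108}{119}\right) \frac{1}{48840} = - \frac{422259}{484330}$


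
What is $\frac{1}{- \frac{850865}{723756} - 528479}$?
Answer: $- \frac{723756}{382490697989} \approx -1.8922 \cdot 10^{-6}$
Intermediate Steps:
$\frac{1}{- \frac{850865}{723756} - 528479} = \frac{1}{- \frac{382490697989}{723756}} = - \frac{723756}{382490697989}$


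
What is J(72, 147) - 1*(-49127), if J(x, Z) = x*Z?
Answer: 59711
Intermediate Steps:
J(x, Z) = Z*x
J(72, 147) - 1*(-49127) = 147*72 - 1*(-49127) = 10584 + 49127 = 59711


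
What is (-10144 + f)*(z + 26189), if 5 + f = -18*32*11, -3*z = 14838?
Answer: -350190855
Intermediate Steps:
z = -4946 (z = -⅓*14838 = -4946)
f = -6341 (f = -5 - 18*32*11 = -5 - 576*11 = -5 - 6336 = -6341)
(-10144 + f)*(z + 26189) = (-10144 - 6341)*(-4946 + 26189) = -16485*21243 = -350190855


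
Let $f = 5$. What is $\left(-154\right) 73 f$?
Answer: $-56210$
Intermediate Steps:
$\left(-154\right) 73 f = \left(-154\right) 73 \cdot 5 = \left(-11242\right) 5 = -56210$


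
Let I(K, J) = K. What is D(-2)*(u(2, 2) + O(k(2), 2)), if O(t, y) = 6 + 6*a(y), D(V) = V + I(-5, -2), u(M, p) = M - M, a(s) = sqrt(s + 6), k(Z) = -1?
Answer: -42 - 84*sqrt(2) ≈ -160.79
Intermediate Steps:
a(s) = sqrt(6 + s)
u(M, p) = 0
D(V) = -5 + V (D(V) = V - 5 = -5 + V)
O(t, y) = 6 + 6*sqrt(6 + y)
D(-2)*(u(2, 2) + O(k(2), 2)) = (-5 - 2)*(0 + (6 + 6*sqrt(6 + 2))) = -7*(0 + (6 + 6*sqrt(8))) = -7*(0 + (6 + 6*(2*sqrt(2)))) = -7*(0 + (6 + 12*sqrt(2))) = -7*(6 + 12*sqrt(2)) = -42 - 84*sqrt(2)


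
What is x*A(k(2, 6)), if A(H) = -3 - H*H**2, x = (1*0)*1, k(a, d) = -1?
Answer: 0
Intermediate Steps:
x = 0 (x = 0*1 = 0)
A(H) = -3 - H**3
x*A(k(2, 6)) = 0*(-3 - 1*(-1)**3) = 0*(-3 - 1*(-1)) = 0*(-3 + 1) = 0*(-2) = 0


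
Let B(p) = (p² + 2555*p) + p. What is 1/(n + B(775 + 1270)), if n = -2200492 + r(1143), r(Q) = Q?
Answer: 1/7209696 ≈ 1.3870e-7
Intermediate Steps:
B(p) = p² + 2556*p
n = -2199349 (n = -2200492 + 1143 = -2199349)
1/(n + B(775 + 1270)) = 1/(-2199349 + (775 + 1270)*(2556 + (775 + 1270))) = 1/(-2199349 + 2045*(2556 + 2045)) = 1/(-2199349 + 2045*4601) = 1/(-2199349 + 9409045) = 1/7209696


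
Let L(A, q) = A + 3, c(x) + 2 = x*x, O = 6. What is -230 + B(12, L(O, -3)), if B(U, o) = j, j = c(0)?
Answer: -232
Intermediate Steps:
c(x) = -2 + x**2 (c(x) = -2 + x*x = -2 + x**2)
j = -2 (j = -2 + 0**2 = -2 + 0 = -2)
L(A, q) = 3 + A
B(U, o) = -2
-230 + B(12, L(O, -3)) = -230 - 2 = -232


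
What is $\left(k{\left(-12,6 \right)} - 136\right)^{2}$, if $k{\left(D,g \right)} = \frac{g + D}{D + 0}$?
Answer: $\frac{73441}{4} \approx 18360.0$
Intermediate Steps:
$k{\left(D,g \right)} = \frac{D + g}{D}$
$\left(k{\left(-12,6 \right)} - 136\right)^{2} = \left(\frac{-12 + 6}{-12} - 136\right)^{2} = \left(\left(- \frac{1}{12}\right) \left(-6\right) - 136\right)^{2} = \left(\frac{1}{2} - 136\right)^{2} = \left(- \frac{271}{2}\right)^{2} = \frac{73441}{4}$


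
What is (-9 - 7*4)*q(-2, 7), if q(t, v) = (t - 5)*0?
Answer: 0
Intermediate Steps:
q(t, v) = 0 (q(t, v) = (-5 + t)*0 = 0)
(-9 - 7*4)*q(-2, 7) = (-9 - 7*4)*0 = (-9 - 28)*0 = -37*0 = 0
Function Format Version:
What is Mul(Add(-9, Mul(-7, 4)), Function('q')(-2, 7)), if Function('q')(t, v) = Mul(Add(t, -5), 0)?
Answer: 0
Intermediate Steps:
Function('q')(t, v) = 0 (Function('q')(t, v) = Mul(Add(-5, t), 0) = 0)
Mul(Add(-9, Mul(-7, 4)), Function('q')(-2, 7)) = Mul(Add(-9, Mul(-7, 4)), 0) = Mul(Add(-9, -28), 0) = Mul(-37, 0) = 0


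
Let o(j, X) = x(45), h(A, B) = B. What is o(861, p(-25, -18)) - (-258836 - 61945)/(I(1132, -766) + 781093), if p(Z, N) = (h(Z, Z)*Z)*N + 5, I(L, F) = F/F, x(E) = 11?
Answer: 8912815/781094 ≈ 11.411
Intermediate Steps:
I(L, F) = 1
p(Z, N) = 5 + N*Z² (p(Z, N) = (Z*Z)*N + 5 = Z²*N + 5 = N*Z² + 5 = 5 + N*Z²)
o(j, X) = 11
o(861, p(-25, -18)) - (-258836 - 61945)/(I(1132, -766) + 781093) = 11 - (-258836 - 61945)/(1 + 781093) = 11 - (-320781)/781094 = 11 - 1*(-320781/781094) = 11 + 320781/781094 = 8912815/781094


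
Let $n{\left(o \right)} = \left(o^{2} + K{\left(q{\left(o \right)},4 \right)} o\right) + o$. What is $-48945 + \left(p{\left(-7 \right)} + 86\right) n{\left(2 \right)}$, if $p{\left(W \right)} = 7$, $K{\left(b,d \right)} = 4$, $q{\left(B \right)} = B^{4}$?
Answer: $-47643$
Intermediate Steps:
$n{\left(o \right)} = o^{2} + 5 o$ ($n{\left(o \right)} = \left(o^{2} + 4 o\right) + o = o^{2} + 5 o$)
$-48945 + \left(p{\left(-7 \right)} + 86\right) n{\left(2 \right)} = -48945 + \left(7 + 86\right) 2 \left(5 + 2\right) = -48945 + 93 \cdot 2 \cdot 7 = -48945 + 93 \cdot 14 = -48945 + 1302 = -47643$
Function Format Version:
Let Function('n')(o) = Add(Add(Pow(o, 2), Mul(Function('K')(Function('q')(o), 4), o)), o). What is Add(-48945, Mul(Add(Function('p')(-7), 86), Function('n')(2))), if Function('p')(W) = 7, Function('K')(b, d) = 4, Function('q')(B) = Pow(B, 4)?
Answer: -47643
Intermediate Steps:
Function('n')(o) = Add(Pow(o, 2), Mul(5, o)) (Function('n')(o) = Add(Add(Pow(o, 2), Mul(4, o)), o) = Add(Pow(o, 2), Mul(5, o)))
Add(-48945, Mul(Add(Function('p')(-7), 86), Function('n')(2))) = Add(-48945, Mul(Add(7, 86), Mul(2, Add(5, 2)))) = Add(-48945, Mul(93, Mul(2, 7))) = Add(-48945, Mul(93, 14)) = Add(-48945, 1302) = -47643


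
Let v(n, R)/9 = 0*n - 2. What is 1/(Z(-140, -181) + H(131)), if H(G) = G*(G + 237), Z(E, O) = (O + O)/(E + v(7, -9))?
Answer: 79/3808613 ≈ 2.0742e-5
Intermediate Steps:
v(n, R) = -18 (v(n, R) = 9*(0*n - 2) = 9*(0 - 2) = 9*(-2) = -18)
Z(E, O) = 2*O/(-18 + E) (Z(E, O) = (O + O)/(E - 18) = (2*O)/(-18 + E) = 2*O/(-18 + E))
H(G) = G*(237 + G)
1/(Z(-140, -181) + H(131)) = 1/(2*(-181)/(-18 - 140) + 131*(237 + 131)) = 1/(2*(-181)/(-158) + 131*368) = 1/(2*(-181)*(-1/158) + 48208) = 1/(181/79 + 48208) = 1/(3808613/79) = 79/3808613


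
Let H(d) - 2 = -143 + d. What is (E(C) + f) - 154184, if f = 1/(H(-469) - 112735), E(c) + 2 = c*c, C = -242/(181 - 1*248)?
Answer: -78444078499039/508805705 ≈ -1.5417e+5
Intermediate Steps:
H(d) = -141 + d (H(d) = 2 + (-143 + d) = -141 + d)
C = 242/67 (C = -242/(181 - 248) = -242/(-67) = -242*(-1/67) = 242/67 ≈ 3.6119)
E(c) = -2 + c² (E(c) = -2 + c*c = -2 + c²)
f = -1/113345 (f = 1/((-141 - 469) - 112735) = 1/(-610 - 112735) = 1/(-113345) = -1/113345 ≈ -8.8226e-6)
(E(C) + f) - 154184 = ((-2 + (242/67)²) - 1/113345) - 154184 = ((-2 + 58564/4489) - 1/113345) - 154184 = (49586/4489 - 1/113345) - 154184 = 5620320681/508805705 - 154184 = -78444078499039/508805705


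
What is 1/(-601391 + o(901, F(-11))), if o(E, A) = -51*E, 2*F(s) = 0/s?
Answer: -1/647342 ≈ -1.5448e-6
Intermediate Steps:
F(s) = 0 (F(s) = (0/s)/2 = (1/2)*0 = 0)
1/(-601391 + o(901, F(-11))) = 1/(-601391 - 51*901) = 1/(-601391 - 45951) = 1/(-647342) = -1/647342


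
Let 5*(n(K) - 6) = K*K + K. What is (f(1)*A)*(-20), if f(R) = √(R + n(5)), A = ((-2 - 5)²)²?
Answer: -48020*√13 ≈ -1.7314e+5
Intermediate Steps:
n(K) = 6 + K/5 + K²/5 (n(K) = 6 + (K*K + K)/5 = 6 + (K² + K)/5 = 6 + (K + K²)/5 = 6 + (K/5 + K²/5) = 6 + K/5 + K²/5)
A = 2401 (A = ((-7)²)² = 49² = 2401)
f(R) = √(12 + R) (f(R) = √(R + (6 + (⅕)*5 + (⅕)*5²)) = √(R + (6 + 1 + (⅕)*25)) = √(R + (6 + 1 + 5)) = √(R + 12) = √(12 + R))
(f(1)*A)*(-20) = (√(12 + 1)*2401)*(-20) = (√13*2401)*(-20) = (2401*√13)*(-20) = -48020*√13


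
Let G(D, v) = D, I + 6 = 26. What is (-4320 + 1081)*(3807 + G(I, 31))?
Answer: -12395653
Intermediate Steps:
I = 20 (I = -6 + 26 = 20)
(-4320 + 1081)*(3807 + G(I, 31)) = (-4320 + 1081)*(3807 + 20) = -3239*3827 = -12395653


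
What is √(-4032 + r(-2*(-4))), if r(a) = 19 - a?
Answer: I*√4021 ≈ 63.411*I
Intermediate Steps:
√(-4032 + r(-2*(-4))) = √(-4032 + (19 - (-2)*(-4))) = √(-4032 + (19 - 1*8)) = √(-4032 + (19 - 8)) = √(-4032 + 11) = √(-4021) = I*√4021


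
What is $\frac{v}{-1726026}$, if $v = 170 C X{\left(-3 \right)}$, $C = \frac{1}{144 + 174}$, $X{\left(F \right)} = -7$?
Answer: $\frac{595}{274438134} \approx 2.1681 \cdot 10^{-6}$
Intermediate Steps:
$C = \frac{1}{318} \approx 0.0031447$
$v = - \frac{595}{159}$ ($v = 170 \cdot \frac{1}{318} \left(-7\right) = \frac{85}{159} \left(-7\right) = - \frac{595}{159} \approx -3.7421$)
$\frac{v}{-1726026} = - \frac{595}{159 \left(-1726026\right)} = \left(- \frac{595}{159}\right) \left(- \frac{1}{1726026}\right) = \frac{595}{274438134}$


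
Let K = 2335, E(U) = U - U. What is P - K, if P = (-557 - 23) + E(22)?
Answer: -2915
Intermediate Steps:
E(U) = 0
P = -580 (P = (-557 - 23) + 0 = -580 + 0 = -580)
P - K = -580 - 1*2335 = -580 - 2335 = -2915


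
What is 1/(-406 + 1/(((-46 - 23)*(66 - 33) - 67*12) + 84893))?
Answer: -81812/33215671 ≈ -0.0024631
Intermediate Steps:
1/(-406 + 1/(((-46 - 23)*(66 - 33) - 67*12) + 84893)) = 1/(-406 + 1/((-69*33 - 804) + 84893)) = 1/(-406 + 1/((-2277 - 804) + 84893)) = 1/(-406 + 1/(-3081 + 84893)) = 1/(-406 + 1/81812) = 1/(-33215671/81812) = -81812/33215671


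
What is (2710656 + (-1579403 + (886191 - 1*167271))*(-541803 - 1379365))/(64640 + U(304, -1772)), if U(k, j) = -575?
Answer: 330627022960/12813 ≈ 2.5804e+7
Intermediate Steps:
(2710656 + (-1579403 + (886191 - 1*167271))*(-541803 - 1379365))/(64640 + U(304, -1772)) = (2710656 + (-1579403 + (886191 - 1*167271))*(-541803 - 1379365))/(64640 - 575) = (2710656 + (-1579403 + (886191 - 167271))*(-1921168))/64065 = (2710656 + (-1579403 + 718920)*(-1921168))*(1/64065) = (2710656 - 860483*(-1921168))*(1/64065) = (2710656 + 1653132404144)*(1/64065) = 1653135114800*(1/64065) = 330627022960/12813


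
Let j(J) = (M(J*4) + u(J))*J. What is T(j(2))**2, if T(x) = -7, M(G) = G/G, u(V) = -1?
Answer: 49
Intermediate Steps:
M(G) = 1
j(J) = 0 (j(J) = (1 - 1)*J = 0*J = 0)
T(j(2))**2 = (-7)**2 = 49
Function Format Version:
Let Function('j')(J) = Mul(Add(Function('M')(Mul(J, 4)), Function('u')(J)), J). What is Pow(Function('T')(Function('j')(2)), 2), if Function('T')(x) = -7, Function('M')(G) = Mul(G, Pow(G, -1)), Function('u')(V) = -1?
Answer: 49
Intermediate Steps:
Function('M')(G) = 1
Function('j')(J) = 0 (Function('j')(J) = Mul(Add(1, -1), J) = Mul(0, J) = 0)
Pow(Function('T')(Function('j')(2)), 2) = Pow(-7, 2) = 49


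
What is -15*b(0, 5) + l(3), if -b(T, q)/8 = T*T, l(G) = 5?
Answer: 5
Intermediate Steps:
b(T, q) = -8*T**2 (b(T, q) = -8*T*T = -8*T**2)
-15*b(0, 5) + l(3) = -(-120)*0**2 + 5 = -(-120)*0 + 5 = -15*0 + 5 = 0 + 5 = 5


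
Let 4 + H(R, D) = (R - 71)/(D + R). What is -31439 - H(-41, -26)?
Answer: -2106257/67 ≈ -31437.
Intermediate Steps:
H(R, D) = -4 + (-71 + R)/(D + R) (H(R, D) = -4 + (R - 71)/(D + R) = -4 + (-71 + R)/(D + R))
-31439 - H(-41, -26) = -31439 - (-71 - 4*(-26) - 3*(-41))/(-26 - 41) = -31439 - (-71 + 104 + 123)/(-67) = -31439 - (-1)*156/67 = -31439 - 1*(-156/67) = -31439 + 156/67 = -2106257/67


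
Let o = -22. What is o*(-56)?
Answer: 1232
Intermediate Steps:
o*(-56) = -22*(-56) = 1232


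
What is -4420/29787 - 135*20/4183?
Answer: -98913760/124599021 ≈ -0.79386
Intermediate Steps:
-4420/29787 - 135*20/4183 = -4420*1/29787 - 2700*1/4183 = -4420/29787 - 2700/4183 = -98913760/124599021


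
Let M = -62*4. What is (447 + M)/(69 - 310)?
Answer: -199/241 ≈ -0.82573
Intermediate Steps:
M = -248
(447 + M)/(69 - 310) = (447 - 248)/(69 - 310) = 199/(-241) = 199*(-1/241) = -199/241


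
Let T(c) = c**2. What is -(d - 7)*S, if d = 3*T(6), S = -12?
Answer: 1212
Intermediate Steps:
d = 108 (d = 3*6**2 = 3*36 = 108)
-(d - 7)*S = -(108 - 7)*(-12) = -101*(-12) = -1*(-1212) = 1212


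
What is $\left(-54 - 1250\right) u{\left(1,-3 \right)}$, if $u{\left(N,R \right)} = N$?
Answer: $-1304$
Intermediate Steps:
$\left(-54 - 1250\right) u{\left(1,-3 \right)} = \left(-54 - 1250\right) 1 = \left(-1304\right) 1 = -1304$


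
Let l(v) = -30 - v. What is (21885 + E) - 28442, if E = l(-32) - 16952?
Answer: -23507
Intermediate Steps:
E = -16950 (E = (-30 - 1*(-32)) - 16952 = (-30 + 32) - 16952 = 2 - 16952 = -16950)
(21885 + E) - 28442 = (21885 - 16950) - 28442 = 4935 - 28442 = -23507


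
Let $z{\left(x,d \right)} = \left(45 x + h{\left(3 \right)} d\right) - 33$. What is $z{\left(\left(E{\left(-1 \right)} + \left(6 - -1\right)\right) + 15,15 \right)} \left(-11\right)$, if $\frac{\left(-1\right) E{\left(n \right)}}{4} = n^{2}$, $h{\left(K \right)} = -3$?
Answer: $-8052$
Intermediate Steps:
$E{\left(n \right)} = - 4 n^{2}$
$z{\left(x,d \right)} = -33 - 3 d + 45 x$ ($z{\left(x,d \right)} = \left(45 x - 3 d\right) - 33 = \left(- 3 d + 45 x\right) - 33 = -33 - 3 d + 45 x$)
$z{\left(\left(E{\left(-1 \right)} + \left(6 - -1\right)\right) + 15,15 \right)} \left(-11\right) = \left(-33 - 45 + 45 \left(\left(- 4 \left(-1\right)^{2} + \left(6 - -1\right)\right) + 15\right)\right) \left(-11\right) = \left(-33 - 45 + 45 \left(\left(\left(-4\right) 1 + \left(6 + 1\right)\right) + 15\right)\right) \left(-11\right) = \left(-33 - 45 + 45 \left(\left(-4 + 7\right) + 15\right)\right) \left(-11\right) = \left(-33 - 45 + 45 \left(3 + 15\right)\right) \left(-11\right) = \left(-33 - 45 + 45 \cdot 18\right) \left(-11\right) = \left(-33 - 45 + 810\right) \left(-11\right) = 732 \left(-11\right) = -8052$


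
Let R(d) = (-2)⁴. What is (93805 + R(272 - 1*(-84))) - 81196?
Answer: 12625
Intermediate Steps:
R(d) = 16
(93805 + R(272 - 1*(-84))) - 81196 = (93805 + 16) - 81196 = 93821 - 81196 = 12625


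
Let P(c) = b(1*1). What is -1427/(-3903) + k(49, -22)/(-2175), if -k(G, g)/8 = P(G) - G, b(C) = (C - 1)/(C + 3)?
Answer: 174861/943225 ≈ 0.18539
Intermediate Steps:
b(C) = (-1 + C)/(3 + C)
P(c) = 0 (P(c) = (-1 + 1*1)/(3 + 1*1) = (-1 + 1)/(3 + 1) = 0/4 = (¼)*0 = 0)
k(G, g) = 8*G (k(G, g) = -8*(0 - G) = -(-8)*G = 8*G)
-1427/(-3903) + k(49, -22)/(-2175) = -1427/(-3903) + (8*49)/(-2175) = -1427*(-1/3903) + 392*(-1/2175) = 1427/3903 - 392/2175 = 174861/943225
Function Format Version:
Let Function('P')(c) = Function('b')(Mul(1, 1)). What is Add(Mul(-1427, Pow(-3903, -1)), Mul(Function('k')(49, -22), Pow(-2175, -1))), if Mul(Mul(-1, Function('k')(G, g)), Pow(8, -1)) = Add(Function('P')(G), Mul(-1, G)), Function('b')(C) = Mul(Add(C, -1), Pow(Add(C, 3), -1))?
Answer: Rational(174861, 943225) ≈ 0.18539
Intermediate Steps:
Function('b')(C) = Mul(Pow(Add(3, C), -1), Add(-1, C)) (Function('b')(C) = Mul(Add(-1, C), Pow(Add(3, C), -1)) = Mul(Pow(Add(3, C), -1), Add(-1, C)))
Function('P')(c) = 0 (Function('P')(c) = Mul(Pow(Add(3, Mul(1, 1)), -1), Add(-1, Mul(1, 1))) = Mul(Pow(Add(3, 1), -1), Add(-1, 1)) = Mul(Pow(4, -1), 0) = Mul(Rational(1, 4), 0) = 0)
Function('k')(G, g) = Mul(8, G) (Function('k')(G, g) = Mul(-8, Add(0, Mul(-1, G))) = Mul(-8, Mul(-1, G)) = Mul(8, G))
Add(Mul(-1427, Pow(-3903, -1)), Mul(Function('k')(49, -22), Pow(-2175, -1))) = Add(Mul(-1427, Pow(-3903, -1)), Mul(Mul(8, 49), Pow(-2175, -1))) = Add(Mul(-1427, Rational(-1, 3903)), Mul(392, Rational(-1, 2175))) = Add(Rational(1427, 3903), Rational(-392, 2175)) = Rational(174861, 943225)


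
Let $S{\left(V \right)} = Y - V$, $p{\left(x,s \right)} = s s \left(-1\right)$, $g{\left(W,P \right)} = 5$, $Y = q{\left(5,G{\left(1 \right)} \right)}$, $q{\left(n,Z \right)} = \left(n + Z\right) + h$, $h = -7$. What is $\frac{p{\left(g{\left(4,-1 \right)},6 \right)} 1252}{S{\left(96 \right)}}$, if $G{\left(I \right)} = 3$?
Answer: $\frac{45072}{95} \approx 474.44$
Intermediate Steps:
$q{\left(n,Z \right)} = -7 + Z + n$ ($q{\left(n,Z \right)} = \left(n + Z\right) - 7 = \left(Z + n\right) - 7 = -7 + Z + n$)
$Y = 1$ ($Y = -7 + 3 + 5 = 1$)
$p{\left(x,s \right)} = - s^{2}$ ($p{\left(x,s \right)} = s^{2} \left(-1\right) = - s^{2}$)
$S{\left(V \right)} = 1 - V$
$\frac{p{\left(g{\left(4,-1 \right)},6 \right)} 1252}{S{\left(96 \right)}} = \frac{- 6^{2} \cdot 1252}{1 - 96} = \frac{\left(-1\right) 36 \cdot 1252}{1 - 96} = \frac{\left(-36\right) 1252}{-95} = \left(-45072\right) \left(- \frac{1}{95}\right) = \frac{45072}{95}$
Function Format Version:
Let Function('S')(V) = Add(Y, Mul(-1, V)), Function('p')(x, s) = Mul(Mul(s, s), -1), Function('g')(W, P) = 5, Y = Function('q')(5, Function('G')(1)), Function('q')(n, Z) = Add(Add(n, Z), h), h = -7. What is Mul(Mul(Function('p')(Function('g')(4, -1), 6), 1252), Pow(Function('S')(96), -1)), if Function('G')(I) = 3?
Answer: Rational(45072, 95) ≈ 474.44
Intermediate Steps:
Function('q')(n, Z) = Add(-7, Z, n) (Function('q')(n, Z) = Add(Add(n, Z), -7) = Add(Add(Z, n), -7) = Add(-7, Z, n))
Y = 1 (Y = Add(-7, 3, 5) = 1)
Function('p')(x, s) = Mul(-1, Pow(s, 2)) (Function('p')(x, s) = Mul(Pow(s, 2), -1) = Mul(-1, Pow(s, 2)))
Function('S')(V) = Add(1, Mul(-1, V))
Mul(Mul(Function('p')(Function('g')(4, -1), 6), 1252), Pow(Function('S')(96), -1)) = Mul(Mul(Mul(-1, Pow(6, 2)), 1252), Pow(Add(1, Mul(-1, 96)), -1)) = Mul(Mul(Mul(-1, 36), 1252), Pow(Add(1, -96), -1)) = Mul(Mul(-36, 1252), Pow(-95, -1)) = Mul(-45072, Rational(-1, 95)) = Rational(45072, 95)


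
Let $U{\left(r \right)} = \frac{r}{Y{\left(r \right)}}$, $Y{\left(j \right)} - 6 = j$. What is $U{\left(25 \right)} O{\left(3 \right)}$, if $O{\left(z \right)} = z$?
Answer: $\frac{75}{31} \approx 2.4194$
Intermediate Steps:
$Y{\left(j \right)} = 6 + j$
$U{\left(r \right)} = \frac{r}{6 + r}$
$U{\left(25 \right)} O{\left(3 \right)} = \frac{25}{6 + 25} \cdot 3 = \frac{25}{31} \cdot 3 = \frac{75}{31}$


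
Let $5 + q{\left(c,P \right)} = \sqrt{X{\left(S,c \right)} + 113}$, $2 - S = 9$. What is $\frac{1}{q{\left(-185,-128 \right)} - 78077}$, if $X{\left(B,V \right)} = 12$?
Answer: $- \frac{78082}{6096798599} - \frac{5 \sqrt{5}}{6096798599} \approx -1.2809 \cdot 10^{-5}$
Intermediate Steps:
$S = -7$ ($S = 2 - 9 = -7$)
$q{\left(c,P \right)} = -5 + 5 \sqrt{5}$ ($q{\left(c,P \right)} = -5 + \sqrt{12 + 113} = -5 + \sqrt{125} = -5 + 5 \sqrt{5}$)
$\frac{1}{q{\left(-185,-128 \right)} - 78077} = \frac{1}{\left(-5 + 5 \sqrt{5}\right) - 78077} = \frac{1}{-78082 + 5 \sqrt{5}}$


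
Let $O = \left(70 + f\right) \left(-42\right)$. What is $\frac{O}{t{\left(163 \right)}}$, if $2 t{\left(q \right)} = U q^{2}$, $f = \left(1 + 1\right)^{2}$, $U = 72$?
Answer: $- \frac{259}{79707} \approx -0.0032494$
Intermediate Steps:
$f = 4$ ($f = 2^{2} = 4$)
$t{\left(q \right)} = 36 q^{2}$ ($t{\left(q \right)} = \frac{72 q^{2}}{2} = 36 q^{2}$)
$O = -3108$ ($O = \left(70 + 4\right) \left(-42\right) = 74 \left(-42\right) = -3108$)
$\frac{O}{t{\left(163 \right)}} = - \frac{3108}{36 \cdot 163^{2}} = - \frac{3108}{36 \cdot 26569} = - \frac{3108}{956484} = \left(-3108\right) \frac{1}{956484} = - \frac{259}{79707}$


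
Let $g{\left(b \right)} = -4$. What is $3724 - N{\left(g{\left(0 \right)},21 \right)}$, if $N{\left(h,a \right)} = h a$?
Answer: $3808$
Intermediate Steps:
$N{\left(h,a \right)} = a h$
$3724 - N{\left(g{\left(0 \right)},21 \right)} = 3724 - 21 \left(-4\right) = 3724 - -84 = 3724 + 84 = 3808$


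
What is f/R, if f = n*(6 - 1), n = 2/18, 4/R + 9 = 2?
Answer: -35/36 ≈ -0.97222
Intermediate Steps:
R = -4/7 (R = 4/(-9 + 2) = 4/(-7) = 4*(-⅐) = -4/7 ≈ -0.57143)
n = ⅑ (n = 2*(1/18) = ⅑ ≈ 0.11111)
f = 5/9 (f = (6 - 1)/9 = (⅑)*5 = 5/9 ≈ 0.55556)
f/R = 5/(9*(-4/7)) = (5/9)*(-7/4) = -35/36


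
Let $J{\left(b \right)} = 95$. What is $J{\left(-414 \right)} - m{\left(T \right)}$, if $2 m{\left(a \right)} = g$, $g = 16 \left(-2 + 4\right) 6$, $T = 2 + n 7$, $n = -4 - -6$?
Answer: $-1$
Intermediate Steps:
$n = 2$ ($n = -4 + 6 = 2$)
$T = 16$ ($T = 2 + 2 \cdot 7 = 2 + 14 = 16$)
$g = 192$ ($g = 16 \cdot 2 \cdot 6 = 16 \cdot 12 = 192$)
$m{\left(a \right)} = 96$ ($m{\left(a \right)} = \frac{1}{2} \cdot 192 = 96$)
$J{\left(-414 \right)} - m{\left(T \right)} = 95 - 96 = -1$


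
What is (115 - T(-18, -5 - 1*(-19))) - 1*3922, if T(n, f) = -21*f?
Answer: -3513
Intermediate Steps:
(115 - T(-18, -5 - 1*(-19))) - 1*3922 = (115 - (-21)*(-5 - 1*(-19))) - 1*3922 = (115 - (-21)*(-5 + 19)) - 3922 = (115 - (-21)*14) - 3922 = (115 - 1*(-294)) - 3922 = (115 + 294) - 3922 = 409 - 3922 = -3513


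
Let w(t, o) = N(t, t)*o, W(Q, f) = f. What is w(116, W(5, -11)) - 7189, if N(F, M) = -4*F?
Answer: -2085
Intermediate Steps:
w(t, o) = -4*o*t (w(t, o) = (-4*t)*o = -4*o*t)
w(116, W(5, -11)) - 7189 = -4*(-11)*116 - 7189 = 5104 - 7189 = -2085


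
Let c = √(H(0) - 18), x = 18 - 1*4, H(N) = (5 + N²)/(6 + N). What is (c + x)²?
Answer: (84 + I*√618)²/36 ≈ 178.83 + 116.01*I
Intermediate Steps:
H(N) = (5 + N²)/(6 + N)
x = 14 (x = 18 - 4 = 14)
c = I*√618/6 (c = √((5 + 0²)/(6 + 0) - 18) = √((5 + 0)/6 - 18) = √((⅙)*5 - 18) = √(⅚ - 18) = √(-103/6) = I*√618/6 ≈ 4.1433*I)
(c + x)² = (I*√618/6 + 14)² = (14 + I*√618/6)²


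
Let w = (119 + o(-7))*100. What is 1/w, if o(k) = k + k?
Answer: 1/10500 ≈ 9.5238e-5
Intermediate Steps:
o(k) = 2*k
w = 10500 (w = (119 + 2*(-7))*100 = (119 - 14)*100 = 105*100 = 10500)
1/w = 1/10500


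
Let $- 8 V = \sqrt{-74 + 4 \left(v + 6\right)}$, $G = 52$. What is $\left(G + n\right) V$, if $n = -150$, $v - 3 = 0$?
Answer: $\frac{49 i \sqrt{38}}{4} \approx 75.514 i$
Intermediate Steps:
$v = 3$ ($v = 3 + 0 = 3$)
$V = - \frac{i \sqrt{38}}{8}$ ($V = - \frac{\sqrt{-74 + 4 \left(3 + 6\right)}}{8} = - \frac{\sqrt{-74 + 4 \cdot 9}}{8} = - \frac{\sqrt{-74 + 36}}{8} = - \frac{\sqrt{-38}}{8} = - \frac{i \sqrt{38}}{8} \approx - 0.77055 i$)
$\left(G + n\right) V = \left(52 - 150\right) \left(- \frac{i \sqrt{38}}{8}\right) = - 98 \left(- \frac{i \sqrt{38}}{8}\right) = \frac{49 i \sqrt{38}}{4}$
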